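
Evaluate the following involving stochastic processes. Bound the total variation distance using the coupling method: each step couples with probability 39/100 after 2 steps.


TV distance bound <= (1-delta)^n
= (1 - 0.3900)^2
= 0.6100^2
= 0.3721

0.3721


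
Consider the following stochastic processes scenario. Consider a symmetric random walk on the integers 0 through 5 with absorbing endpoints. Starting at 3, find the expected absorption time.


For symmetric RW on 0,...,N with absorbing barriers, E(i) = i*(N-i)
E(3) = 3 * 2 = 6

6


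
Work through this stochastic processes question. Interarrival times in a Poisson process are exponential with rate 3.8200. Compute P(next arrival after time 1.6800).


P(X > t) = exp(-lambda * t)
= exp(-3.8200 * 1.6800)
= exp(-6.4176) = 0.0016

0.0016


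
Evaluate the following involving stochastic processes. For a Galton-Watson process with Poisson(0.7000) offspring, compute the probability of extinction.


Since mu = 0.7000 <= 1, extinction probability = 1.

1.0000


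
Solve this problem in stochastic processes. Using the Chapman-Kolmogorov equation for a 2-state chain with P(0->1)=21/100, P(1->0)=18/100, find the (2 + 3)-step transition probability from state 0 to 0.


P^5 = P^2 * P^3
Computing via matrix multiplication of the transition matrix.
Entry (0,0) of P^5 = 0.5070

0.5070


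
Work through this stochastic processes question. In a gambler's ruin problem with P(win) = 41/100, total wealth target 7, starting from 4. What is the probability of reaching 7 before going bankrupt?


Gambler's ruin formula:
r = q/p = 0.5900/0.4100 = 1.4390
P(win) = (1 - r^i)/(1 - r^N)
= (1 - 1.4390^4)/(1 - 1.4390^7)
= 0.2792

0.2792


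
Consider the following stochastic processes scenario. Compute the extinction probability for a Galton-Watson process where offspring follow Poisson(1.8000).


Since mu = 1.8000 > 1, extinction prob q < 1.
Solve s = exp(mu*(s-1)) iteratively.
q = 0.2676

0.2676


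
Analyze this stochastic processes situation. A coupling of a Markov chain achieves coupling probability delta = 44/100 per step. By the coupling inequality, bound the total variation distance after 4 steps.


TV distance bound <= (1-delta)^n
= (1 - 0.4400)^4
= 0.5600^4
= 0.0983

0.0983


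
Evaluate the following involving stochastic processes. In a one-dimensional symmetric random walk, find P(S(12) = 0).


P(S(12) = 0) = C(12,6) / 4^6
= 924 / 4096
= 0.2256

0.2256


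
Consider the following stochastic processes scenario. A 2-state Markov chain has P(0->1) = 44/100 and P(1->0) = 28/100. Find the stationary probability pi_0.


Stationary distribution: pi_0 = p10/(p01+p10), pi_1 = p01/(p01+p10)
p01 = 0.4400, p10 = 0.2800
pi_0 = 0.3889

0.3889


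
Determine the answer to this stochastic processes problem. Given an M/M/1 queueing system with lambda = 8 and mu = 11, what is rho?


rho = lambda/mu
= 8/11
= 0.7273

0.7273


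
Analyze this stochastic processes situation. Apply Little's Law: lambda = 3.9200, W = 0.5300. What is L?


Little's Law: L = lambda * W
= 3.9200 * 0.5300
= 2.0776

2.0776


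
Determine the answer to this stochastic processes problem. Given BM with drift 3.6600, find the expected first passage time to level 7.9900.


Expected first passage time = a/mu
= 7.9900/3.6600
= 2.1831

2.1831


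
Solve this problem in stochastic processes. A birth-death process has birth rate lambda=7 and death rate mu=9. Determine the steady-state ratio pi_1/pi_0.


For birth-death process, pi_n/pi_0 = (lambda/mu)^n
= (7/9)^1
= 0.7778

0.7778


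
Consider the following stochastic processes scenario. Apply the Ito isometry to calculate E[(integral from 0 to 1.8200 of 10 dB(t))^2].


By Ito isometry: E[(int f dB)^2] = int f^2 dt
= 10^2 * 1.8200
= 100 * 1.8200 = 182.0000

182.0000


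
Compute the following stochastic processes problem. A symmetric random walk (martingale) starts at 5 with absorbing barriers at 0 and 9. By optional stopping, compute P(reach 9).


By optional stopping theorem: E(M at tau) = M(0) = 5
P(hit 9)*9 + P(hit 0)*0 = 5
P(hit 9) = (5 - 0)/(9 - 0) = 5/9 = 0.5556

0.5556


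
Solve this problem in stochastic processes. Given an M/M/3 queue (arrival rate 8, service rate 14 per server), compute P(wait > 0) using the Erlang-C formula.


a = lambda/mu = 0.5714
rho = a/c = 0.1905
Erlang-C formula applied:
C(c,a) = 0.0217

0.0217


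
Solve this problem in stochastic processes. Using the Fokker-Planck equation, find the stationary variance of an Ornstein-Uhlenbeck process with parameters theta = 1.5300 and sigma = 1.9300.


Stationary variance = sigma^2 / (2*theta)
= 1.9300^2 / (2*1.5300)
= 3.7249 / 3.0600
= 1.2173

1.2173


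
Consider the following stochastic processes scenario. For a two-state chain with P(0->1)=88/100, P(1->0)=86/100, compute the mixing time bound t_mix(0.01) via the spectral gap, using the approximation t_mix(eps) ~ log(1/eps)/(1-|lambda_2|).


lambda_2 = |1 - p01 - p10| = |1 - 0.8800 - 0.8600| = 0.7400
t_mix ~ log(1/eps)/(1 - |lambda_2|)
= log(100)/(1 - 0.7400) = 4.6052/0.2600
= 17.7122

17.7122


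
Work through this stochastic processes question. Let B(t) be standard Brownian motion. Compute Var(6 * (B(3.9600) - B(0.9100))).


Var(alpha*(B(t)-B(s))) = alpha^2 * (t-s)
= 6^2 * (3.9600 - 0.9100)
= 36 * 3.0500
= 109.8000

109.8000


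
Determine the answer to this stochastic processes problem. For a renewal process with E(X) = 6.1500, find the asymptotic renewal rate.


Long-run renewal rate = 1/E(X)
= 1/6.1500
= 0.1626

0.1626


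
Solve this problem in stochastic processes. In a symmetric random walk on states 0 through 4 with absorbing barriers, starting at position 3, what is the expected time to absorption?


For symmetric RW on 0,...,N with absorbing barriers, E(i) = i*(N-i)
E(3) = 3 * 1 = 3

3


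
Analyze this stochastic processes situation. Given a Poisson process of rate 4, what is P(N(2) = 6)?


P(N(t)=k) = (lambda*t)^k * exp(-lambda*t) / k!
lambda*t = 8
= 8^6 * exp(-8) / 6!
= 262144 * 3.3546e-04 / 720
= 0.1221

0.1221


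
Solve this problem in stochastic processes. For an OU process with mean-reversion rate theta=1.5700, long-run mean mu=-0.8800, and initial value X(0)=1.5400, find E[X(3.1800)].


E[X(t)] = mu + (X(0) - mu)*exp(-theta*t)
= -0.8800 + (1.5400 - -0.8800)*exp(-1.5700*3.1800)
= -0.8800 + 2.4200 * 0.0068
= -0.8636

-0.8636


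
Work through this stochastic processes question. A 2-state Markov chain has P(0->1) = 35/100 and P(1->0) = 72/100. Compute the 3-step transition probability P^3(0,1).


Computing P^3 by matrix multiplication.
P = [[0.6500, 0.3500], [0.7200, 0.2800]]
After raising P to the power 3:
P^3(0,1) = 0.3272

0.3272


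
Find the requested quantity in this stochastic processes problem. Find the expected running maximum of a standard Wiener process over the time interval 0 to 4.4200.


E(max B(s)) = sqrt(2t/pi)
= sqrt(2*4.4200/pi)
= sqrt(2.8139)
= 1.6775

1.6775


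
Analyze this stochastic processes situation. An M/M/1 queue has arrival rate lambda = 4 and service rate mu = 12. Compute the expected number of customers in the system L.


rho = 4/12 = 0.3333
L = rho/(1-rho)
= 0.3333/0.6667
= 0.5000

0.5000


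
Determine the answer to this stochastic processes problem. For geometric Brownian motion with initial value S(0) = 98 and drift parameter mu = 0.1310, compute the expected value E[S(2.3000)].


E[S(t)] = S(0) * exp(mu * t)
= 98 * exp(0.1310 * 2.3000)
= 98 * 1.3516
= 132.4582

132.4582


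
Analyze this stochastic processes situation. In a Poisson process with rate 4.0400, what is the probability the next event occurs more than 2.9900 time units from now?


P(X > t) = exp(-lambda * t)
= exp(-4.0400 * 2.9900)
= exp(-12.0796) = 5.6741e-06

5.6741e-06


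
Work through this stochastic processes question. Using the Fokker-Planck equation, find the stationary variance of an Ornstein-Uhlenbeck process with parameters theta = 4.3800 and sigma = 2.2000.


Stationary variance = sigma^2 / (2*theta)
= 2.2000^2 / (2*4.3800)
= 4.8400 / 8.7600
= 0.5525

0.5525


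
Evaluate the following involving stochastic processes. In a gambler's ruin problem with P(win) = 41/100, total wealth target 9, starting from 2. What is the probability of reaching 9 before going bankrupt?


Gambler's ruin formula:
r = q/p = 0.5900/0.4100 = 1.4390
P(win) = (1 - r^i)/(1 - r^N)
= (1 - 1.4390^2)/(1 - 1.4390^9)
= 0.0421

0.0421


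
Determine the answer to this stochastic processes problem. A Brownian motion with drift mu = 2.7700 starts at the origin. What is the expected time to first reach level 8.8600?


Expected first passage time = a/mu
= 8.8600/2.7700
= 3.1986

3.1986


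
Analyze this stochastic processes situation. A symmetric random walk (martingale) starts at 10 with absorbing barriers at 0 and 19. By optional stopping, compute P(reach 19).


By optional stopping theorem: E(M at tau) = M(0) = 10
P(hit 19)*19 + P(hit 0)*0 = 10
P(hit 19) = (10 - 0)/(19 - 0) = 10/19 = 0.5263

0.5263


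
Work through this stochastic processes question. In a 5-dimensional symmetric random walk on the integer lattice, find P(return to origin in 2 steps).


P(return in 2 steps) = P(reverse first step) = 1/(2d)
= 1/10
= 0.1000

0.1000


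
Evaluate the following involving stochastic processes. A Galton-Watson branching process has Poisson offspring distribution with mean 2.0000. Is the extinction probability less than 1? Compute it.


Since mu = 2.0000 > 1, extinction prob q < 1.
Solve s = exp(mu*(s-1)) iteratively.
q = 0.2032

0.2032


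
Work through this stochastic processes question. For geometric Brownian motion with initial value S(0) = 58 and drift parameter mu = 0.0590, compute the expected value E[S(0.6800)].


E[S(t)] = S(0) * exp(mu * t)
= 58 * exp(0.0590 * 0.6800)
= 58 * 1.0409
= 60.3743

60.3743


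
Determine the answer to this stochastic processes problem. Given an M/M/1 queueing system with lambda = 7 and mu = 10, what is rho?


rho = lambda/mu
= 7/10
= 0.7000

0.7000


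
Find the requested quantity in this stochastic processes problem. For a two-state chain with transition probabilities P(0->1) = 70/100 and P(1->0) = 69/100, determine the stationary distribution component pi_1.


Stationary distribution: pi_0 = p10/(p01+p10), pi_1 = p01/(p01+p10)
p01 = 0.7000, p10 = 0.6900
pi_1 = 0.5036

0.5036


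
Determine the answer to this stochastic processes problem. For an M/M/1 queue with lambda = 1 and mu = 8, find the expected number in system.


rho = 1/8 = 0.1250
L = rho/(1-rho)
= 0.1250/0.8750
= 0.1429

0.1429


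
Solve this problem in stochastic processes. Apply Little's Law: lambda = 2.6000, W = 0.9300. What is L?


Little's Law: L = lambda * W
= 2.6000 * 0.9300
= 2.4180

2.4180


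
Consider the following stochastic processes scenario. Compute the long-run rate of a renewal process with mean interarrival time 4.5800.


Long-run renewal rate = 1/E(X)
= 1/4.5800
= 0.2183

0.2183


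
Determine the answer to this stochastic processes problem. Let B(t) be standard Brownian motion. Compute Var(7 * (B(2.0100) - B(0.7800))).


Var(alpha*(B(t)-B(s))) = alpha^2 * (t-s)
= 7^2 * (2.0100 - 0.7800)
= 49 * 1.2300
= 60.2700

60.2700


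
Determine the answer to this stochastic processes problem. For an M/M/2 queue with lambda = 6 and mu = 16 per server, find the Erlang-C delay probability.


a = lambda/mu = 0.3750
rho = a/c = 0.1875
Erlang-C formula applied:
C(c,a) = 0.0592

0.0592


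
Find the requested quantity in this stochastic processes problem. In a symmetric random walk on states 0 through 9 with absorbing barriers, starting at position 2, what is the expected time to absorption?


For symmetric RW on 0,...,N with absorbing barriers, E(i) = i*(N-i)
E(2) = 2 * 7 = 14

14


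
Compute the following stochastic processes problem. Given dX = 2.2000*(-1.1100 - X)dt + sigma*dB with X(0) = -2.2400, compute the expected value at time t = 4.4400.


E[X(t)] = mu + (X(0) - mu)*exp(-theta*t)
= -1.1100 + (-2.2400 - -1.1100)*exp(-2.2000*4.4400)
= -1.1100 + -1.1300 * 5.7255e-05
= -1.1101

-1.1101


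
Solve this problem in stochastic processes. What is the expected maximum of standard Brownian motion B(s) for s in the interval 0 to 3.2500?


E(max B(s)) = sqrt(2t/pi)
= sqrt(2*3.2500/pi)
= sqrt(2.0690)
= 1.4384

1.4384


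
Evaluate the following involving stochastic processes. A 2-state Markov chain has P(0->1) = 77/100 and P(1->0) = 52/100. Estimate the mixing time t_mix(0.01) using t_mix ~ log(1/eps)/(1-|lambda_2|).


lambda_2 = |1 - p01 - p10| = |1 - 0.7700 - 0.5200| = 0.2900
t_mix ~ log(1/eps)/(1 - |lambda_2|)
= log(100)/(1 - 0.2900) = 4.6052/0.7100
= 6.4862

6.4862


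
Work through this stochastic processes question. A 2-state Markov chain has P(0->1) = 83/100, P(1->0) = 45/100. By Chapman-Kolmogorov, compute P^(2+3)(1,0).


P^5 = P^2 * P^3
Computing via matrix multiplication of the transition matrix.
Entry (1,0) of P^5 = 0.3522

0.3522


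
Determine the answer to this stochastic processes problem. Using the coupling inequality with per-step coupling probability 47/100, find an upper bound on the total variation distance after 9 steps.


TV distance bound <= (1-delta)^n
= (1 - 0.4700)^9
= 0.5300^9
= 0.0033

0.0033


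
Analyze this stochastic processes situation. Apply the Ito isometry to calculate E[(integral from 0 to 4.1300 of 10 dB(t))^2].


By Ito isometry: E[(int f dB)^2] = int f^2 dt
= 10^2 * 4.1300
= 100 * 4.1300 = 413.0000

413.0000


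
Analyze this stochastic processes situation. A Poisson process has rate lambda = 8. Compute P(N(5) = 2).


P(N(t)=k) = (lambda*t)^k * exp(-lambda*t) / k!
lambda*t = 40
= 40^2 * exp(-40) / 2!
= 1600 * 4.2484e-18 / 2
= 3.3987e-15

3.3987e-15


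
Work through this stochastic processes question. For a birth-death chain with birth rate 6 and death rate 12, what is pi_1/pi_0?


For birth-death process, pi_n/pi_0 = (lambda/mu)^n
= (6/12)^1
= 0.5000

0.5000


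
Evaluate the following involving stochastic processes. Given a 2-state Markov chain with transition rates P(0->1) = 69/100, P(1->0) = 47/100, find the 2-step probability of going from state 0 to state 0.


Computing P^2 by matrix multiplication.
P = [[0.3100, 0.6900], [0.4700, 0.5300]]
After raising P to the power 2:
P^2(0,0) = 0.4204

0.4204


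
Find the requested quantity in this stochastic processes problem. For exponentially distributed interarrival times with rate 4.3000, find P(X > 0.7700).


P(X > t) = exp(-lambda * t)
= exp(-4.3000 * 0.7700)
= exp(-3.3110) = 0.0365

0.0365


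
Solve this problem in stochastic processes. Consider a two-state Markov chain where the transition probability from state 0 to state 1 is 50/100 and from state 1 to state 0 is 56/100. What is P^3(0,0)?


Computing P^3 by matrix multiplication.
P = [[0.5000, 0.5000], [0.5600, 0.4400]]
After raising P to the power 3:
P^3(0,0) = 0.5282

0.5282


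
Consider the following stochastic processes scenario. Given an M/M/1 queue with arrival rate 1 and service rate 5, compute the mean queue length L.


rho = 1/5 = 0.2000
L = rho/(1-rho)
= 0.2000/0.8000
= 0.2500

0.2500


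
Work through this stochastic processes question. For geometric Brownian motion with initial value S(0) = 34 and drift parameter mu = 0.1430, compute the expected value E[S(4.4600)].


E[S(t)] = S(0) * exp(mu * t)
= 34 * exp(0.1430 * 4.4600)
= 34 * 1.8923
= 64.3374

64.3374


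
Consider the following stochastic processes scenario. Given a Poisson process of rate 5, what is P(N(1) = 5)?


P(N(t)=k) = (lambda*t)^k * exp(-lambda*t) / k!
lambda*t = 5
= 5^5 * exp(-5) / 5!
= 3125 * 0.0067 / 120
= 0.1755

0.1755


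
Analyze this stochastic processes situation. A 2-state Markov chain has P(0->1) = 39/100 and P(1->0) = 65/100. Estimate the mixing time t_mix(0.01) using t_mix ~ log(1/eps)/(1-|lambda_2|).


lambda_2 = |1 - p01 - p10| = |1 - 0.3900 - 0.6500| = 0.0400
t_mix ~ log(1/eps)/(1 - |lambda_2|)
= log(100)/(1 - 0.0400) = 4.6052/0.9600
= 4.7971

4.7971


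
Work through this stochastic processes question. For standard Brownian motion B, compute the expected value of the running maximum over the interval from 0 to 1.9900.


E(max B(s)) = sqrt(2t/pi)
= sqrt(2*1.9900/pi)
= sqrt(1.2669)
= 1.1256

1.1256


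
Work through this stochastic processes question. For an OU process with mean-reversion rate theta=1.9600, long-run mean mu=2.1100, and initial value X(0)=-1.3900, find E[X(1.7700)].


E[X(t)] = mu + (X(0) - mu)*exp(-theta*t)
= 2.1100 + (-1.3900 - 2.1100)*exp(-1.9600*1.7700)
= 2.1100 + -3.5000 * 0.0311
= 2.0010

2.0010


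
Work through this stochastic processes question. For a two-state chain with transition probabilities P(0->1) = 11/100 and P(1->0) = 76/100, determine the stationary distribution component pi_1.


Stationary distribution: pi_0 = p10/(p01+p10), pi_1 = p01/(p01+p10)
p01 = 0.1100, p10 = 0.7600
pi_1 = 0.1264

0.1264


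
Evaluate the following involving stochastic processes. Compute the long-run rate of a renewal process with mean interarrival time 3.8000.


Long-run renewal rate = 1/E(X)
= 1/3.8000
= 0.2632

0.2632


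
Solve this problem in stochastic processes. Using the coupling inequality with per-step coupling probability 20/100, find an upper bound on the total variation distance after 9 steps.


TV distance bound <= (1-delta)^n
= (1 - 0.2000)^9
= 0.8000^9
= 0.1342

0.1342


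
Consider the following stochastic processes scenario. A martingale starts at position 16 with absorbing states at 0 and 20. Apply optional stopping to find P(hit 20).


By optional stopping theorem: E(M at tau) = M(0) = 16
P(hit 20)*20 + P(hit 0)*0 = 16
P(hit 20) = (16 - 0)/(20 - 0) = 4/5 = 0.8000

0.8000


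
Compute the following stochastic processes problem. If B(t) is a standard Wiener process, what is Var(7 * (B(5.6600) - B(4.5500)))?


Var(alpha*(B(t)-B(s))) = alpha^2 * (t-s)
= 7^2 * (5.6600 - 4.5500)
= 49 * 1.1100
= 54.3900

54.3900


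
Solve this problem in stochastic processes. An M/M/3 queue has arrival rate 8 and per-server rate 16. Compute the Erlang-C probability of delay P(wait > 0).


a = lambda/mu = 0.5000
rho = a/c = 0.1667
Erlang-C formula applied:
C(c,a) = 0.0152

0.0152


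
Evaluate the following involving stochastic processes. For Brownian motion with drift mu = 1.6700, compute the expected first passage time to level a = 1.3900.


Expected first passage time = a/mu
= 1.3900/1.6700
= 0.8323

0.8323


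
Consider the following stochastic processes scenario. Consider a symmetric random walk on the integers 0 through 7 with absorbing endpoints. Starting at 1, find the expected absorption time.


For symmetric RW on 0,...,N with absorbing barriers, E(i) = i*(N-i)
E(1) = 1 * 6 = 6

6


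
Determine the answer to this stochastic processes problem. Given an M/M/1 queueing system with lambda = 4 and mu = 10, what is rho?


rho = lambda/mu
= 4/10
= 0.4000

0.4000


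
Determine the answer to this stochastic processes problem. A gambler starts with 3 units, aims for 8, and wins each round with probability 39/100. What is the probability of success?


Gambler's ruin formula:
r = q/p = 0.6100/0.3900 = 1.5641
P(win) = (1 - r^i)/(1 - r^N)
= (1 - 1.5641^3)/(1 - 1.5641^8)
= 0.0812

0.0812


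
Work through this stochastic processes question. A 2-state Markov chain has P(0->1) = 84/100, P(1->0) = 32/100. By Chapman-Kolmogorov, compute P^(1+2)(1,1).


P^3 = P^1 * P^2
Computing via matrix multiplication of the transition matrix.
Entry (1,1) of P^3 = 0.7230

0.7230


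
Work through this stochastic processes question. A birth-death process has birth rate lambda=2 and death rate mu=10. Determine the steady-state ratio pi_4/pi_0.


For birth-death process, pi_n/pi_0 = (lambda/mu)^n
= (2/10)^4
= 0.0016

0.0016


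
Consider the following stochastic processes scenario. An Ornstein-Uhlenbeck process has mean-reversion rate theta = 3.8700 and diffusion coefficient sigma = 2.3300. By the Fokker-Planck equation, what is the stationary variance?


Stationary variance = sigma^2 / (2*theta)
= 2.3300^2 / (2*3.8700)
= 5.4289 / 7.7400
= 0.7014

0.7014


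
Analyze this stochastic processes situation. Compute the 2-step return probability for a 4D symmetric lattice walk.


P(return in 2 steps) = P(reverse first step) = 1/(2d)
= 1/8
= 0.1250

0.1250


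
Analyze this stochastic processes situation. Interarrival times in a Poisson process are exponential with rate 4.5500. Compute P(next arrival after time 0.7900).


P(X > t) = exp(-lambda * t)
= exp(-4.5500 * 0.7900)
= exp(-3.5945) = 0.0275

0.0275


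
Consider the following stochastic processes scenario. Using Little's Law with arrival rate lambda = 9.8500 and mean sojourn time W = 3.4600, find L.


Little's Law: L = lambda * W
= 9.8500 * 3.4600
= 34.0810

34.0810


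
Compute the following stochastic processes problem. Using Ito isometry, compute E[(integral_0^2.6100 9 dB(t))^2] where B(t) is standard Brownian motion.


By Ito isometry: E[(int f dB)^2] = int f^2 dt
= 9^2 * 2.6100
= 81 * 2.6100 = 211.4100

211.4100


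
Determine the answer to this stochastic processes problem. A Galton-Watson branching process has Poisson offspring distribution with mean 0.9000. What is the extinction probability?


Since mu = 0.9000 <= 1, extinction probability = 1.

1.0000


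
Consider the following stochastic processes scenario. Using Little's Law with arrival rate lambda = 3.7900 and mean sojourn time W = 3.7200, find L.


Little's Law: L = lambda * W
= 3.7900 * 3.7200
= 14.0988

14.0988


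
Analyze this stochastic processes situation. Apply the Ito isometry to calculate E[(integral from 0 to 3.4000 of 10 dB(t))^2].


By Ito isometry: E[(int f dB)^2] = int f^2 dt
= 10^2 * 3.4000
= 100 * 3.4000 = 340.0000

340.0000


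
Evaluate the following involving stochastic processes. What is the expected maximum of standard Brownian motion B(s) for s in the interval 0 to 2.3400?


E(max B(s)) = sqrt(2t/pi)
= sqrt(2*2.3400/pi)
= sqrt(1.4897)
= 1.2205

1.2205


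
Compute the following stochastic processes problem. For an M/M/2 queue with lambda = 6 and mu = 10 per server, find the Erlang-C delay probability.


a = lambda/mu = 0.6000
rho = a/c = 0.3000
Erlang-C formula applied:
C(c,a) = 0.1385

0.1385


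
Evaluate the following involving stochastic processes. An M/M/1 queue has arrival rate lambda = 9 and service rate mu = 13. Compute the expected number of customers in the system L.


rho = 9/13 = 0.6923
L = rho/(1-rho)
= 0.6923/0.3077
= 2.2500

2.2500


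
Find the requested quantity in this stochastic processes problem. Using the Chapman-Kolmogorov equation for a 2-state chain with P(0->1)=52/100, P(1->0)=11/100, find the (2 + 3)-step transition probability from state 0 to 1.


P^5 = P^2 * P^3
Computing via matrix multiplication of the transition matrix.
Entry (0,1) of P^5 = 0.8197

0.8197


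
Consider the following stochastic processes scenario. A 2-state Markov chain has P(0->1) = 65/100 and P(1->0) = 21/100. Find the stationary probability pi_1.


Stationary distribution: pi_0 = p10/(p01+p10), pi_1 = p01/(p01+p10)
p01 = 0.6500, p10 = 0.2100
pi_1 = 0.7558

0.7558


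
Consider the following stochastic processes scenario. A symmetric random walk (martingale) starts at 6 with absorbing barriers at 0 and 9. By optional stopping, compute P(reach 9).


By optional stopping theorem: E(M at tau) = M(0) = 6
P(hit 9)*9 + P(hit 0)*0 = 6
P(hit 9) = (6 - 0)/(9 - 0) = 2/3 = 0.6667

0.6667


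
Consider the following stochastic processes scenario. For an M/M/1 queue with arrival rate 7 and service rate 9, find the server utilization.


rho = lambda/mu
= 7/9
= 0.7778

0.7778


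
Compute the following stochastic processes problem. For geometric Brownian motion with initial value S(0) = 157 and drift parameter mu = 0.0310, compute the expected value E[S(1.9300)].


E[S(t)] = S(0) * exp(mu * t)
= 157 * exp(0.0310 * 1.9300)
= 157 * 1.0617
= 166.6800

166.6800


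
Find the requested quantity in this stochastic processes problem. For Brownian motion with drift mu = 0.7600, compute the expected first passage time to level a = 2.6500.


Expected first passage time = a/mu
= 2.6500/0.7600
= 3.4868

3.4868


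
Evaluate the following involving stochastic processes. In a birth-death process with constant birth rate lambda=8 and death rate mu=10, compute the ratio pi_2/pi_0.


For birth-death process, pi_n/pi_0 = (lambda/mu)^n
= (8/10)^2
= 0.6400

0.6400


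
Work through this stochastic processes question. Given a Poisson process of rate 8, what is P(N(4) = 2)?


P(N(t)=k) = (lambda*t)^k * exp(-lambda*t) / k!
lambda*t = 32
= 32^2 * exp(-32) / 2!
= 1024 * 1.2664e-14 / 2
= 6.4841e-12

6.4841e-12


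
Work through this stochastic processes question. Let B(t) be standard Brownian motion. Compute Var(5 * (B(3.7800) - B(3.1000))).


Var(alpha*(B(t)-B(s))) = alpha^2 * (t-s)
= 5^2 * (3.7800 - 3.1000)
= 25 * 0.6800
= 17.0000

17.0000


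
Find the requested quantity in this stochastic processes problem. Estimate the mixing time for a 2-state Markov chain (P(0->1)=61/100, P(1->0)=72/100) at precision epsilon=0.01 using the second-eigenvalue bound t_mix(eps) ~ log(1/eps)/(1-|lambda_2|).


lambda_2 = |1 - p01 - p10| = |1 - 0.6100 - 0.7200| = 0.3300
t_mix ~ log(1/eps)/(1 - |lambda_2|)
= log(100)/(1 - 0.3300) = 4.6052/0.6700
= 6.8734

6.8734


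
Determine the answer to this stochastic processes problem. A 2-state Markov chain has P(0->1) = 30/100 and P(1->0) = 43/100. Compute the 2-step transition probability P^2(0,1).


Computing P^2 by matrix multiplication.
P = [[0.7000, 0.3000], [0.4300, 0.5700]]
After raising P to the power 2:
P^2(0,1) = 0.3810

0.3810


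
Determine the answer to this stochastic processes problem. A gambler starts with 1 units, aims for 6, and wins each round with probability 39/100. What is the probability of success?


Gambler's ruin formula:
r = q/p = 0.6100/0.3900 = 1.5641
P(win) = (1 - r^i)/(1 - r^N)
= (1 - 1.5641^1)/(1 - 1.5641^6)
= 0.0414

0.0414


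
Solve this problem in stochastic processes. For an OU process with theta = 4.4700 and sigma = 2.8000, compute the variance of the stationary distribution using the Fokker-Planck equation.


Stationary variance = sigma^2 / (2*theta)
= 2.8000^2 / (2*4.4700)
= 7.8400 / 8.9400
= 0.8770

0.8770


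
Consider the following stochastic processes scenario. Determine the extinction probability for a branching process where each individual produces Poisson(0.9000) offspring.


Since mu = 0.9000 <= 1, extinction probability = 1.

1.0000


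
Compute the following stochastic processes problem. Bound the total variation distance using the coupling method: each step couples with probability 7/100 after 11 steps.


TV distance bound <= (1-delta)^n
= (1 - 0.0700)^11
= 0.9300^11
= 0.4501

0.4501


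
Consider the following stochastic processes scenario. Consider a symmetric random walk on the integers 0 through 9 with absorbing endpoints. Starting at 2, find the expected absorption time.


For symmetric RW on 0,...,N with absorbing barriers, E(i) = i*(N-i)
E(2) = 2 * 7 = 14

14


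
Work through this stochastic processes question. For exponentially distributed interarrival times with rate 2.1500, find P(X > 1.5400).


P(X > t) = exp(-lambda * t)
= exp(-2.1500 * 1.5400)
= exp(-3.3110) = 0.0365

0.0365


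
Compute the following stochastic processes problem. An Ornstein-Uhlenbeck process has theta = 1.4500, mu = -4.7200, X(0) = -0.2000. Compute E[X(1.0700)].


E[X(t)] = mu + (X(0) - mu)*exp(-theta*t)
= -4.7200 + (-0.2000 - -4.7200)*exp(-1.4500*1.0700)
= -4.7200 + 4.5200 * 0.2119
= -3.7621

-3.7621


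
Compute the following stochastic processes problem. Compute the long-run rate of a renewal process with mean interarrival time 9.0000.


Long-run renewal rate = 1/E(X)
= 1/9.0000
= 0.1111

0.1111


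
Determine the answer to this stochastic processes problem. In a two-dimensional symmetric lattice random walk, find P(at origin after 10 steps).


P = C(10,5)^2 / 4^10
= 252^2 / 1048576
= 63504 / 1048576
= 0.0606

0.0606


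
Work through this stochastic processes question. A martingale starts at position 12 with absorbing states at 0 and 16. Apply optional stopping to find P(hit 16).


By optional stopping theorem: E(M at tau) = M(0) = 12
P(hit 16)*16 + P(hit 0)*0 = 12
P(hit 16) = (12 - 0)/(16 - 0) = 3/4 = 0.7500

0.7500


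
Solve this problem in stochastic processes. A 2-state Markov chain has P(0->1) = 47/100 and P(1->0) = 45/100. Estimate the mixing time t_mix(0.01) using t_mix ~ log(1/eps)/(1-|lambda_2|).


lambda_2 = |1 - p01 - p10| = |1 - 0.4700 - 0.4500| = 0.0800
t_mix ~ log(1/eps)/(1 - |lambda_2|)
= log(100)/(1 - 0.0800) = 4.6052/0.9200
= 5.0056

5.0056


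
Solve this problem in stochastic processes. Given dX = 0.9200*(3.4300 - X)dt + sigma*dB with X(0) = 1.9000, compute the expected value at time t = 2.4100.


E[X(t)] = mu + (X(0) - mu)*exp(-theta*t)
= 3.4300 + (1.9000 - 3.4300)*exp(-0.9200*2.4100)
= 3.4300 + -1.5300 * 0.1089
= 3.2634

3.2634


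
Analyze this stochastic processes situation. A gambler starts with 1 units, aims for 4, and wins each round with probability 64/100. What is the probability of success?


Gambler's ruin formula:
r = q/p = 0.3600/0.6400 = 0.5625
P(win) = (1 - r^i)/(1 - r^N)
= (1 - 0.5625^1)/(1 - 0.5625^4)
= 0.4862

0.4862


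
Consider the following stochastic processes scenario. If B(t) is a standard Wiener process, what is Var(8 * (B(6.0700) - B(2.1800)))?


Var(alpha*(B(t)-B(s))) = alpha^2 * (t-s)
= 8^2 * (6.0700 - 2.1800)
= 64 * 3.8900
= 248.9600

248.9600


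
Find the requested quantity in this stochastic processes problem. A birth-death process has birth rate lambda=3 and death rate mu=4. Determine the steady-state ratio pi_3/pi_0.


For birth-death process, pi_n/pi_0 = (lambda/mu)^n
= (3/4)^3
= 0.4219

0.4219


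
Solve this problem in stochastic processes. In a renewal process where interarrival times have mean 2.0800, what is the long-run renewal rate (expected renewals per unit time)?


Long-run renewal rate = 1/E(X)
= 1/2.0800
= 0.4808

0.4808


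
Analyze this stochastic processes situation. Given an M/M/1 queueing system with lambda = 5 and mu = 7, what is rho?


rho = lambda/mu
= 5/7
= 0.7143

0.7143


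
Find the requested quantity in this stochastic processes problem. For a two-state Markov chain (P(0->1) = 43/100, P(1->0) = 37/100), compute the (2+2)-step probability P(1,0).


P^4 = P^2 * P^2
Computing via matrix multiplication of the transition matrix.
Entry (1,0) of P^4 = 0.4618

0.4618


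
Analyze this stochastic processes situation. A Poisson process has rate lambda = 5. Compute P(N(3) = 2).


P(N(t)=k) = (lambda*t)^k * exp(-lambda*t) / k!
lambda*t = 15
= 15^2 * exp(-15) / 2!
= 225 * 3.0590e-07 / 2
= 3.4414e-05

3.4414e-05


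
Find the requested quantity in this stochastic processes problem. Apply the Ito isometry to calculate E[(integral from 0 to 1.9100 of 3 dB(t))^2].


By Ito isometry: E[(int f dB)^2] = int f^2 dt
= 3^2 * 1.9100
= 9 * 1.9100 = 17.1900

17.1900


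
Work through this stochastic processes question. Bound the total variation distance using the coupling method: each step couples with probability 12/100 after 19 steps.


TV distance bound <= (1-delta)^n
= (1 - 0.1200)^19
= 0.8800^19
= 0.0881

0.0881


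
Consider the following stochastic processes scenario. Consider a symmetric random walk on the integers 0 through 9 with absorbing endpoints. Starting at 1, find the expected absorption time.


For symmetric RW on 0,...,N with absorbing barriers, E(i) = i*(N-i)
E(1) = 1 * 8 = 8

8


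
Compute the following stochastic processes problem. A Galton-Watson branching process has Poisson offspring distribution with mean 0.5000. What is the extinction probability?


Since mu = 0.5000 <= 1, extinction probability = 1.

1.0000


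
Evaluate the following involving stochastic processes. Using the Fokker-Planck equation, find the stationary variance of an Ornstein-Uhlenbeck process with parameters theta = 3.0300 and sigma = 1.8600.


Stationary variance = sigma^2 / (2*theta)
= 1.8600^2 / (2*3.0300)
= 3.4596 / 6.0600
= 0.5709

0.5709


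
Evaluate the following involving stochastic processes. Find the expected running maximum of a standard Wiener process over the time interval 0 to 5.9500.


E(max B(s)) = sqrt(2t/pi)
= sqrt(2*5.9500/pi)
= sqrt(3.7879)
= 1.9462

1.9462


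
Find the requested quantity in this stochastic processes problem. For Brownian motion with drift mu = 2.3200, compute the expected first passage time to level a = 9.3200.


Expected first passage time = a/mu
= 9.3200/2.3200
= 4.0172

4.0172


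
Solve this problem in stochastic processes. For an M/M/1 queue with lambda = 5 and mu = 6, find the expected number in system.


rho = 5/6 = 0.8333
L = rho/(1-rho)
= 0.8333/0.1667
= 5.0000

5.0000


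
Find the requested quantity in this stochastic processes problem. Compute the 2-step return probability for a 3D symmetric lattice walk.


P(return in 2 steps) = P(reverse first step) = 1/(2d)
= 1/6
= 0.1667

0.1667


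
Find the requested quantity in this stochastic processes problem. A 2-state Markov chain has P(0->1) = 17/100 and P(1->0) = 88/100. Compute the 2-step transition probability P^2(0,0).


Computing P^2 by matrix multiplication.
P = [[0.8300, 0.1700], [0.8800, 0.1200]]
After raising P to the power 2:
P^2(0,0) = 0.8385

0.8385


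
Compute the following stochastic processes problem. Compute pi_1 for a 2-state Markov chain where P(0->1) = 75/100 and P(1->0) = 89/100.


Stationary distribution: pi_0 = p10/(p01+p10), pi_1 = p01/(p01+p10)
p01 = 0.7500, p10 = 0.8900
pi_1 = 0.4573

0.4573


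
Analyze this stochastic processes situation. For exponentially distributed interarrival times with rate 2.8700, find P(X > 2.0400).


P(X > t) = exp(-lambda * t)
= exp(-2.8700 * 2.0400)
= exp(-5.8548) = 0.0029

0.0029


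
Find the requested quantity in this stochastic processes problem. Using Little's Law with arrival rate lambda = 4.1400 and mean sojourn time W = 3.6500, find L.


Little's Law: L = lambda * W
= 4.1400 * 3.6500
= 15.1110

15.1110


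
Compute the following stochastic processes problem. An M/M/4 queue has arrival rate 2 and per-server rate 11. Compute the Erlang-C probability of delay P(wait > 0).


a = lambda/mu = 0.1818
rho = a/c = 0.0455
Erlang-C formula applied:
C(c,a) = 3.9772e-05

3.9772e-05


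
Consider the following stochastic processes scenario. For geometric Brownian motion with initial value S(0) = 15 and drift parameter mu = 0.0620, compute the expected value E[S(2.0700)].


E[S(t)] = S(0) * exp(mu * t)
= 15 * exp(0.0620 * 2.0700)
= 15 * 1.1369
= 17.0541

17.0541


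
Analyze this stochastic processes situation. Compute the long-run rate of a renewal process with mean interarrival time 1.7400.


Long-run renewal rate = 1/E(X)
= 1/1.7400
= 0.5747

0.5747


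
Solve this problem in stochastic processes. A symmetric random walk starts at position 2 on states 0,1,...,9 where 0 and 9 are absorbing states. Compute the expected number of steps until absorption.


For symmetric RW on 0,...,N with absorbing barriers, E(i) = i*(N-i)
E(2) = 2 * 7 = 14

14


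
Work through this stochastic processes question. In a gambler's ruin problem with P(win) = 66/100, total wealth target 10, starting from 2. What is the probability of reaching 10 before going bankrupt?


Gambler's ruin formula:
r = q/p = 0.3400/0.6600 = 0.5152
P(win) = (1 - r^i)/(1 - r^N)
= (1 - 0.5152^2)/(1 - 0.5152^10)
= 0.7356

0.7356


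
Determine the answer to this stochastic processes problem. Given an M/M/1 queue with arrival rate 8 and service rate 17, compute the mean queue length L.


rho = 8/17 = 0.4706
L = rho/(1-rho)
= 0.4706/0.5294
= 0.8889

0.8889


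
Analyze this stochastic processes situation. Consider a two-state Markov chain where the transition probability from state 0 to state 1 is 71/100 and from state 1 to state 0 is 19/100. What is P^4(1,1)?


Computing P^4 by matrix multiplication.
P = [[0.2900, 0.7100], [0.1900, 0.8100]]
After raising P to the power 4:
P^4(1,1) = 0.7889

0.7889


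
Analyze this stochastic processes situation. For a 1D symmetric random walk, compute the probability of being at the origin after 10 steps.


P(S(10) = 0) = C(10,5) / 4^5
= 252 / 1024
= 0.2461

0.2461


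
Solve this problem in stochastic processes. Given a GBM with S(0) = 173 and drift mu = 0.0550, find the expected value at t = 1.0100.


E[S(t)] = S(0) * exp(mu * t)
= 173 * exp(0.0550 * 1.0100)
= 173 * 1.0571
= 182.8821

182.8821


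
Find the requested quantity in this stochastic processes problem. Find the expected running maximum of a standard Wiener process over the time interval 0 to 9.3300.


E(max B(s)) = sqrt(2t/pi)
= sqrt(2*9.3300/pi)
= sqrt(5.9397)
= 2.4371

2.4371


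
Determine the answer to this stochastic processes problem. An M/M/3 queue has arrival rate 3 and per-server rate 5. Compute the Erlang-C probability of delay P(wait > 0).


a = lambda/mu = 0.6000
rho = a/c = 0.2000
Erlang-C formula applied:
C(c,a) = 0.0247

0.0247


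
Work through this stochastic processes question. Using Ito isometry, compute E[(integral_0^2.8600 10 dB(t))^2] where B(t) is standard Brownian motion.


By Ito isometry: E[(int f dB)^2] = int f^2 dt
= 10^2 * 2.8600
= 100 * 2.8600 = 286.0000

286.0000


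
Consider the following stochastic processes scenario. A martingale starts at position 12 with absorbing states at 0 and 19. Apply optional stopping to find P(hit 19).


By optional stopping theorem: E(M at tau) = M(0) = 12
P(hit 19)*19 + P(hit 0)*0 = 12
P(hit 19) = (12 - 0)/(19 - 0) = 12/19 = 0.6316

0.6316


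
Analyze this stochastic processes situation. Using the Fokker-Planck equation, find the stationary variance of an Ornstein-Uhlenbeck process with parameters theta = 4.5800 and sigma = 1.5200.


Stationary variance = sigma^2 / (2*theta)
= 1.5200^2 / (2*4.5800)
= 2.3104 / 9.1600
= 0.2522

0.2522


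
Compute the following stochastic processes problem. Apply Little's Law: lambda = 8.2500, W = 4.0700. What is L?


Little's Law: L = lambda * W
= 8.2500 * 4.0700
= 33.5775

33.5775


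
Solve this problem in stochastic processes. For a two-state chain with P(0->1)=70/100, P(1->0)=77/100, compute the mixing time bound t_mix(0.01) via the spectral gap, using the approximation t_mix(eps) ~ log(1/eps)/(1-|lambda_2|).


lambda_2 = |1 - p01 - p10| = |1 - 0.7000 - 0.7700| = 0.4700
t_mix ~ log(1/eps)/(1 - |lambda_2|)
= log(100)/(1 - 0.4700) = 4.6052/0.5300
= 8.6890

8.6890


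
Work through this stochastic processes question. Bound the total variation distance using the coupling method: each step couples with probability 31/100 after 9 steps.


TV distance bound <= (1-delta)^n
= (1 - 0.3100)^9
= 0.6900^9
= 0.0355

0.0355


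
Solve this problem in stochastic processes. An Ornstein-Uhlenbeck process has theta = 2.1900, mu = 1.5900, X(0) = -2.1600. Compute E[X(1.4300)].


E[X(t)] = mu + (X(0) - mu)*exp(-theta*t)
= 1.5900 + (-2.1600 - 1.5900)*exp(-2.1900*1.4300)
= 1.5900 + -3.7500 * 0.0436
= 1.4263

1.4263


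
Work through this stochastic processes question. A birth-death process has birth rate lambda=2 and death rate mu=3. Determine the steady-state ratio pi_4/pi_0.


For birth-death process, pi_n/pi_0 = (lambda/mu)^n
= (2/3)^4
= 0.1975

0.1975


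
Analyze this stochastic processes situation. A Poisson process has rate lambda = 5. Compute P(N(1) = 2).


P(N(t)=k) = (lambda*t)^k * exp(-lambda*t) / k!
lambda*t = 5
= 5^2 * exp(-5) / 2!
= 25 * 0.0067 / 2
= 0.0842

0.0842
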